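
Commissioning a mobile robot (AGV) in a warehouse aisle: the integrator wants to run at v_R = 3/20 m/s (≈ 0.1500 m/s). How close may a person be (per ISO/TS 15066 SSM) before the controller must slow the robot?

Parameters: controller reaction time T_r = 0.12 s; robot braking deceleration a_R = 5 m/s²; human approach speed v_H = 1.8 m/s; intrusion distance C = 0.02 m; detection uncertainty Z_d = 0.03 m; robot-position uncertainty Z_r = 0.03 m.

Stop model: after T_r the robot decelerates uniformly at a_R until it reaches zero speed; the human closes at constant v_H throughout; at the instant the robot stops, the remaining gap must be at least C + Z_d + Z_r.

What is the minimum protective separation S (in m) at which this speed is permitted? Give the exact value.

T_s = v_R/a_R = (3/20)/5 = 0.0300 s
reaction-phase robot travel = 0.1500·0.1200 = 0.0180 m
robot under decel: 0.1500²/(2·5.0000) = 0.0022 m
human over T_r+T_s: 1.8000·(0.1200+0.0300) = 0.2700 m
margins: 0.0200+0.0300+0.0300 = 0.0800 m
S_min ≈ 0.0180+0.0022+0.2700+0.0800  ⇒  S_min = 1481/4000 m

S_min = 1481/4000 m = 0.3703 m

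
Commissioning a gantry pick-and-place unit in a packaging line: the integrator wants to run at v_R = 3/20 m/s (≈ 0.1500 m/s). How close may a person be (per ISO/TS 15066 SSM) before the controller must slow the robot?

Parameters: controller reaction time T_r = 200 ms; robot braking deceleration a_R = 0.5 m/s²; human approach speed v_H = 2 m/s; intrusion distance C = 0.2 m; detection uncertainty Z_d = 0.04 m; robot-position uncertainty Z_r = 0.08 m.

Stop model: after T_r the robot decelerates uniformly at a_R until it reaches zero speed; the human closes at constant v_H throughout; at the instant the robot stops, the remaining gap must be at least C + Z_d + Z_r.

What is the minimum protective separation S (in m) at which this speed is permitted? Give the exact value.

S_min = 549/400 m = 1.3725 m

braking lasts T_s = (3/20)/(1/2) = 0.3000 s
robot in T_r: 0.1500·0.2000 = 0.0300 m
robot under decel: 0.1500²/(2·0.5000) = 0.0225 m
person approaches 2.0000·(0.2000+0.3000) = 1.0000 m
margins: 0.2000+0.0400+0.0800 = 0.3200 m
S_min ≈ 0.0300+0.0225+1.0000+0.3200  ⇒  S_min = 549/400 m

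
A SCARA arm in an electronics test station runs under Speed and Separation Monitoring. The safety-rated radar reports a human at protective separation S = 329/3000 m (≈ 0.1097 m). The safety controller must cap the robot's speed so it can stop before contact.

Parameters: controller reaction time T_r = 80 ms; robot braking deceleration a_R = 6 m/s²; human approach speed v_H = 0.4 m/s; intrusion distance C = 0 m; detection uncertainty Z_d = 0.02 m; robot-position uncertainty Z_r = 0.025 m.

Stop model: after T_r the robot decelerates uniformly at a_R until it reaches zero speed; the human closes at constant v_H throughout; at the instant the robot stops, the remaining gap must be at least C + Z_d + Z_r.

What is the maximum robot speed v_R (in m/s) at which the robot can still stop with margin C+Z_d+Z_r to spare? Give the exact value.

v_R_max = 1/5 m/s = 0.2000 m/s

quadratic (1/12)·v² + (11/75)·v + (-49/1500) = 0
  disc = (11/75)² − 4·(1/12)·(-49/1500) = 81/2500 ; √disc = 9/50
  v_R = (−(11/75) + 9/50) / (2·(1/12)) = 1/5 m/s
check:
braking lasts T_s = (1/5)/6 = 0.0333 s
robot covers v_R·T_r = 0.2000·0.0800 = 0.0160 m before braking
robot covers 0.2000·0.0333 − ½·6.0000·0.0333² = 0.0033 m while stopping
human closes 0.4000·0.1133 = 0.0453 m
residual clearance needed = 0.0000+0.0200+0.0250 = 0.0450 m
sum ≈ 0.0160+0.0033+0.0453+0.0450 ≈ 0.1097 m = S ✓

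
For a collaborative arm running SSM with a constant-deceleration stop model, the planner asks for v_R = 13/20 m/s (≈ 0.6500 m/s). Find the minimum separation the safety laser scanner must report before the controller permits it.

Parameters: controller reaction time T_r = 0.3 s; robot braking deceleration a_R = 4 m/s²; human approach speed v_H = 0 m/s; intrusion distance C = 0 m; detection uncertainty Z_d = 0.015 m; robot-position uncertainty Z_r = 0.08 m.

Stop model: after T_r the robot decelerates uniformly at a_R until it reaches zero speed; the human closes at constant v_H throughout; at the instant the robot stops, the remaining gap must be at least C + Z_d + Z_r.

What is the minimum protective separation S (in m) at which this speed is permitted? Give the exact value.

T_s = v_R/a_R = (13/20)/4 = 0.1625 s
reaction-phase robot travel = 0.6500·0.3000 = 0.1950 m
robot covers 0.6500·0.1625 − ½·4.0000·0.1625² = 0.0528 m while stopping
human closes 0.0000·0.4625 = 0.0000 m
margins: 0.0000+0.0150+0.0800 = 0.0950 m
S_min ≈ 0.1950+0.0528+0.0000+0.0950  ⇒  S_min = 1097/3200 m

S_min = 1097/3200 m = 0.3428 m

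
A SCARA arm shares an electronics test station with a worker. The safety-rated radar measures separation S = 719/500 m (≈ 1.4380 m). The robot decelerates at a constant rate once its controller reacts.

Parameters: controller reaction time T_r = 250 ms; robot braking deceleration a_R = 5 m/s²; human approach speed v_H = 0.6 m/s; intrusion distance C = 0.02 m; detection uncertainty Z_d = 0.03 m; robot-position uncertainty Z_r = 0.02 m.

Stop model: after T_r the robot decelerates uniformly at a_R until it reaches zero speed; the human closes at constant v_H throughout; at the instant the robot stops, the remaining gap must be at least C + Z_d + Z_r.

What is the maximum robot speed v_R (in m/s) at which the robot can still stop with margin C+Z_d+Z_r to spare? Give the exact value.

v_R_max = 21/10 m/s = 2.1000 m/s

collect terms ⇒ (1/10)·v_R² + (37/100)·v_R + (-609/500) = 0
  disc = (37/100)² − 4·(1/10)·(-609/500) = 6241/10000 ; √disc = 79/100
  v_R = (−(37/100) + 79/100) / (2·(1/10)) = 21/10 m/s
check:
stop time T_s = (21/10)/5 = 0.4200 s
robot in T_r: 2.1000·0.2500 = 0.5250 m
robot covers 2.1000·0.4200 − ½·5.0000·0.4200² = 0.4410 m while stopping
human over T_r+T_s: 0.6000·(0.2500+0.4200) = 0.4020 m
residual clearance needed = 0.0200+0.0300+0.0200 = 0.0700 m
sum ≈ 0.5250+0.4410+0.4020+0.0700 ≈ 1.4380 m = S ✓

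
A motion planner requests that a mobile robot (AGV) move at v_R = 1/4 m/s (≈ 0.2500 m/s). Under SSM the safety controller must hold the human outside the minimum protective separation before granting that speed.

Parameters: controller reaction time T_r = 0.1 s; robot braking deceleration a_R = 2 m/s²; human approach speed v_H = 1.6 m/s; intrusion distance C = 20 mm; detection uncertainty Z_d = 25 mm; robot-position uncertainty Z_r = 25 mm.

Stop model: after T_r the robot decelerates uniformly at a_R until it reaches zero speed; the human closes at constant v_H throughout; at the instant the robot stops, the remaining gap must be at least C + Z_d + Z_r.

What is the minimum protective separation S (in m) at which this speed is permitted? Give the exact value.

braking lasts T_s = (1/4)/2 = 0.1250 s
robot in T_r: 0.2500·0.1000 = 0.0250 m
braking distance = 0.2500²/(2·2.0000) = 0.0156 m
person approaches 1.6000·(0.1000+0.1250) = 0.3600 m
margins: 0.0200+0.0250+0.0250 = 0.0700 m
S_min ≈ 0.0250+0.0156+0.3600+0.0700  ⇒  S_min = 753/1600 m

S_min = 753/1600 m = 0.4706 m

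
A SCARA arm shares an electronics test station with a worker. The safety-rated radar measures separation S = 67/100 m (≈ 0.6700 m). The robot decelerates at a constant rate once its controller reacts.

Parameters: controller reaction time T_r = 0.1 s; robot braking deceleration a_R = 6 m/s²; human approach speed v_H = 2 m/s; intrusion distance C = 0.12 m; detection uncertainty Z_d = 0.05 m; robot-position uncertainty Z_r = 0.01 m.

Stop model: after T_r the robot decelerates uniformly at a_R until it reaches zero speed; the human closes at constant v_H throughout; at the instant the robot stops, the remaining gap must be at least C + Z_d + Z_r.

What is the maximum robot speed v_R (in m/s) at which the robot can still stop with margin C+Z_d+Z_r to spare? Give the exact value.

v_R_max = 3/5 m/s = 0.6000 m/s

collect terms ⇒ (1/12)·v_R² + (13/30)·v_R + (-29/100) = 0
  disc = (13/30)² − 4·(1/12)·(-29/100) = 64/225 ; √disc = 8/15
  v_R = (−(13/30) + 8/15) / (2·(1/12)) = 3/5 m/s
check:
T_s = v_R/a_R = (3/5)/6 = 0.1000 s
reaction-phase robot travel = 0.6000·0.1000 = 0.0600 m
robot under decel: 0.6000²/(2·6.0000) = 0.0300 m
human closes 2.0000·0.2000 = 0.4000 m
margins: 0.1200+0.0500+0.0100 = 0.1800 m
sum ≈ 0.0600+0.0300+0.4000+0.1800 ≈ 0.6700 m = S ✓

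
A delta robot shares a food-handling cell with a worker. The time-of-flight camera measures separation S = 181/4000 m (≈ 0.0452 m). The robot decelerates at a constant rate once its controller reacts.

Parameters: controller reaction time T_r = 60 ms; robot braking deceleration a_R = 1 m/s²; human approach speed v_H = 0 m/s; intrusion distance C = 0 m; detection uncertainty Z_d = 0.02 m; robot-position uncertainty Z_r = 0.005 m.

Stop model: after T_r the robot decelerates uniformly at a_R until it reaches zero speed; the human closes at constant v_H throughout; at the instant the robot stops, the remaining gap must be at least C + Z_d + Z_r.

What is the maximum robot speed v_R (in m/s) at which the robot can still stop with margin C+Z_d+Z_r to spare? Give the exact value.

collect terms ⇒ (1/2)·v_R² + (3/50)·v_R + (-81/4000) = 0
  disc = (3/50)² − 4·(1/2)·(-81/4000) = 441/10000 ; √disc = 21/100
  v_R = (−(3/50) + 21/100) / (2·(1/2)) = 3/20 m/s
check:
T_s = v_R/a_R = (3/20)/1 = 0.1500 s
robot in T_r: 0.1500·0.0600 = 0.0090 m
braking distance = 0.1500²/(2·1.0000) = 0.0112 m
human over T_r+T_s: 0.0000·(0.0600+0.1500) = 0.0000 m
C+Z_d+Z_r = 0.0000+0.0200+0.0050 = 0.0250 m
sum ≈ 0.0090+0.0112+0.0000+0.0250 ≈ 0.0452 m = S ✓

v_R_max = 3/20 m/s = 0.1500 m/s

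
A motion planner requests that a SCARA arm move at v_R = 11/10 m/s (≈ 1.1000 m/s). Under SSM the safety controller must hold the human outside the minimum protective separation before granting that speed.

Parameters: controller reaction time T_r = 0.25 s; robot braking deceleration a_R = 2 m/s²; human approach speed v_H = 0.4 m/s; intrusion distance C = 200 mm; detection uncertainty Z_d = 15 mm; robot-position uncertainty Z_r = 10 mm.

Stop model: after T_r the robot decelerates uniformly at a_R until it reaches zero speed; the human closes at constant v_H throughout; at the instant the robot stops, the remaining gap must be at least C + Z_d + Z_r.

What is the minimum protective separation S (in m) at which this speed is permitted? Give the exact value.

S_min = 449/400 m = 1.1225 m

stop time T_s = (11/10)/2 = 0.5500 s
reaction-phase robot travel = 1.1000·0.2500 = 0.2750 m
robot covers 1.1000·0.5500 − ½·2.0000·0.5500² = 0.3025 m while stopping
human over T_r+T_s: 0.4000·(0.2500+0.5500) = 0.3200 m
residual clearance needed = 0.2000+0.0150+0.0100 = 0.2250 m
S_min ≈ 0.2750+0.3025+0.3200+0.2250  ⇒  S_min = 449/400 m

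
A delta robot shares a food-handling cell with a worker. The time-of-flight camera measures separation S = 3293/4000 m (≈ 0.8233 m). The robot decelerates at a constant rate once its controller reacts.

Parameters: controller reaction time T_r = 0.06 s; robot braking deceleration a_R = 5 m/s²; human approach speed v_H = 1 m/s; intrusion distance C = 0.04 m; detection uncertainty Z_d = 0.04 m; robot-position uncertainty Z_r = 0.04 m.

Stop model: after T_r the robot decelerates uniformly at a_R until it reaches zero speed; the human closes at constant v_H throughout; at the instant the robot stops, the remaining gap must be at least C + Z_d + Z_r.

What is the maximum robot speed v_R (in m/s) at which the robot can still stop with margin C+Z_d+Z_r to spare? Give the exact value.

collect terms ⇒ (1/10)·v_R² + (13/50)·v_R + (-2573/4000) = 0
  disc = (13/50)² − 4·(1/10)·(-2573/4000) = 3249/10000 ; √disc = 57/100
  v_R = (−(13/50) + 57/100) / (2·(1/10)) = 31/20 m/s
check:
T_s = v_R/a_R = (31/20)/5 = 0.3100 s
reaction-phase robot travel = 1.5500·0.0600 = 0.0930 m
braking distance = 1.5500²/(2·5.0000) = 0.2402 m
human closes 1.0000·0.3700 = 0.3700 m
C+Z_d+Z_r = 0.0400+0.0400+0.0400 = 0.1200 m
sum ≈ 0.0930+0.2402+0.3700+0.1200 ≈ 0.8233 m = S ✓

v_R_max = 31/20 m/s = 1.5500 m/s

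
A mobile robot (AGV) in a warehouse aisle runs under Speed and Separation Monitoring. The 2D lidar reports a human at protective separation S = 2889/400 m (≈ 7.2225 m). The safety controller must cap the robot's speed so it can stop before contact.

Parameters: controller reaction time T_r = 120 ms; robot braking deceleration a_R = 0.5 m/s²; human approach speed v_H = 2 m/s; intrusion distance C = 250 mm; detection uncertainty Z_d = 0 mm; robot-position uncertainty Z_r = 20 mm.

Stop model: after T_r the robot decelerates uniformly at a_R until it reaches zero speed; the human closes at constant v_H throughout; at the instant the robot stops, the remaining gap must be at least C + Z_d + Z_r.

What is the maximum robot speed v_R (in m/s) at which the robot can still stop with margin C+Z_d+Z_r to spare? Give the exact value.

quadratic (1)·v² + (103/25)·v + (-537/80) = 0
  disc = (103/25)² − 4·(1)·(-537/80) = 109561/2500 ; √disc = 331/50
  v_R = (−(103/25) + 331/50) / (2·(1)) = 5/4 m/s
check:
stop time T_s = (5/4)/(1/2) = 2.5000 s
reaction-phase robot travel = 1.2500·0.1200 = 0.1500 m
robot covers 1.2500·2.5000 − ½·0.5000·2.5000² = 1.5625 m while stopping
person approaches 2.0000·(0.1200+2.5000) = 5.2400 m
residual clearance needed = 0.2500+0.0000+0.0200 = 0.2700 m
sum ≈ 0.1500+1.5625+5.2400+0.2700 ≈ 7.2225 m = S ✓

v_R_max = 5/4 m/s = 1.2500 m/s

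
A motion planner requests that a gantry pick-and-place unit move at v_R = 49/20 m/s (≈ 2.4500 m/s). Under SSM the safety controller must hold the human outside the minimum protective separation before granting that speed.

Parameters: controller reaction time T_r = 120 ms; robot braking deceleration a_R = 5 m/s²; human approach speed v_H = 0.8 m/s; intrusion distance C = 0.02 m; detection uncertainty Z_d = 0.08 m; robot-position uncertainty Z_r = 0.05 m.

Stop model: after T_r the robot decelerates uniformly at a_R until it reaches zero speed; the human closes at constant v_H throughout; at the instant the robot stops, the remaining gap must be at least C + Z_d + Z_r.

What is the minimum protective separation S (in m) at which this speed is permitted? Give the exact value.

S_min = 6129/4000 m = 1.5322 m

stop time T_s = (49/20)/5 = 0.4900 s
reaction-phase robot travel = 2.4500·0.1200 = 0.2940 m
braking distance = 2.4500²/(2·5.0000) = 0.6002 m
person approaches 0.8000·(0.1200+0.4900) = 0.4880 m
residual clearance needed = 0.0200+0.0800+0.0500 = 0.1500 m
S_min ≈ 0.2940+0.6002+0.4880+0.1500  ⇒  S_min = 6129/4000 m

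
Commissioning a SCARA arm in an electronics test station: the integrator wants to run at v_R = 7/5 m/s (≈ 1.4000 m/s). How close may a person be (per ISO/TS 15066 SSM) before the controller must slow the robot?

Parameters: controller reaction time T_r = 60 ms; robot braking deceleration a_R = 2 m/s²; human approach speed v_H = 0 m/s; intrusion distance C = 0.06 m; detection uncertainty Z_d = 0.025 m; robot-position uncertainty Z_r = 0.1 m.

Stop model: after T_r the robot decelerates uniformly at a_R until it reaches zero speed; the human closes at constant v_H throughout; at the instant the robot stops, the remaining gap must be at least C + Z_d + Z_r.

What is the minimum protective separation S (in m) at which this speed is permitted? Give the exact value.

T_s = v_R/a_R = (7/5)/2 = 0.7000 s
reaction-phase robot travel = 1.4000·0.0600 = 0.0840 m
robot covers 1.4000·0.7000 − ½·2.0000·0.7000² = 0.4900 m while stopping
human closes 0.0000·0.7600 = 0.0000 m
C+Z_d+Z_r = 0.0600+0.0250+0.1000 = 0.1850 m
S_min ≈ 0.0840+0.4900+0.0000+0.1850  ⇒  S_min = 759/1000 m

S_min = 759/1000 m = 0.7590 m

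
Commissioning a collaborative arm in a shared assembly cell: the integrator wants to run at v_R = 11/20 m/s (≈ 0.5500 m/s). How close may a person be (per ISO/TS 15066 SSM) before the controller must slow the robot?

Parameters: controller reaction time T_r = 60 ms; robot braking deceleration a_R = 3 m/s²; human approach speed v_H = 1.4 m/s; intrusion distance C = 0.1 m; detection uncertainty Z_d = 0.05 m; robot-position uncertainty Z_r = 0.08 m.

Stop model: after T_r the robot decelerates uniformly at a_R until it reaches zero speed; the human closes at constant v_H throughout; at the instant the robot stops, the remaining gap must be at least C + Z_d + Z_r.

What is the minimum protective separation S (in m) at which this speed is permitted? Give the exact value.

braking lasts T_s = (11/20)/3 = 0.1833 s
reaction-phase robot travel = 0.5500·0.0600 = 0.0330 m
robot covers 0.5500·0.1833 − ½·3.0000·0.1833² = 0.0504 m while stopping
human closes 1.4000·0.2433 = 0.3407 m
C+Z_d+Z_r = 0.1000+0.0500+0.0800 = 0.2300 m
S_min ≈ 0.0330+0.0504+0.3407+0.2300  ⇒  S_min = 7849/12000 m

S_min = 7849/12000 m = 0.6541 m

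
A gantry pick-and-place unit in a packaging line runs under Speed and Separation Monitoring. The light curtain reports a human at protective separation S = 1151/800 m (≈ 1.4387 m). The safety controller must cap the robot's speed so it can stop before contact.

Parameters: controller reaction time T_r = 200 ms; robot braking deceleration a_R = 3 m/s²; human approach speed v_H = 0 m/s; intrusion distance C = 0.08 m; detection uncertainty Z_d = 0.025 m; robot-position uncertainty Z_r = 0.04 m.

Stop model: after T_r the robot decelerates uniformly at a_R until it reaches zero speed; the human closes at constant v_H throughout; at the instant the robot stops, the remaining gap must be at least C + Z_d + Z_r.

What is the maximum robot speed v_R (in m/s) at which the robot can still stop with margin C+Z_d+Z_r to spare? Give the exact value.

collect terms ⇒ (1/6)·v_R² + (1/5)·v_R + (-207/160) = 0
  disc = (1/5)² − 4·(1/6)·(-207/160) = 361/400 ; √disc = 19/20
  v_R = (−(1/5) + 19/20) / (2·(1/6)) = 9/4 m/s
check:
T_s = v_R/a_R = (9/4)/3 = 0.7500 s
reaction-phase robot travel = 2.2500·0.2000 = 0.4500 m
robot covers 2.2500·0.7500 − ½·3.0000·0.7500² = 0.8438 m while stopping
person approaches 0.0000·(0.2000+0.7500) = 0.0000 m
margins: 0.0800+0.0250+0.0400 = 0.1450 m
sum ≈ 0.4500+0.8438+0.0000+0.1450 ≈ 1.4387 m = S ✓

v_R_max = 9/4 m/s = 2.2500 m/s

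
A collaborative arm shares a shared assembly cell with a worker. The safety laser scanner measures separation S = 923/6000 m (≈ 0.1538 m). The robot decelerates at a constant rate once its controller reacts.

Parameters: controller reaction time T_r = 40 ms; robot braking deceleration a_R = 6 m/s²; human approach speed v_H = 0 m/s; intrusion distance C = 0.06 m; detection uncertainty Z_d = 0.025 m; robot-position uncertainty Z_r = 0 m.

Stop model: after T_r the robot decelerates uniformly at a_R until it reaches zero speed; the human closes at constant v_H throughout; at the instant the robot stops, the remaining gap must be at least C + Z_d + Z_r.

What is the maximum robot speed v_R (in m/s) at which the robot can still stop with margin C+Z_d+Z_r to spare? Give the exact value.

at the boundary: (1/12)·v² + (1/25)·v + (-413/6000) = 0
  disc = (1/25)² − 4·(1/12)·(-413/6000) = 2209/90000 ; √disc = 47/300
  v_R = (−(1/25) + 47/300) / (2·(1/12)) = 7/10 m/s
check:
braking lasts T_s = (7/10)/6 = 0.1167 s
robot in T_r: 0.7000·0.0400 = 0.0280 m
robot under decel: 0.7000²/(2·6.0000) = 0.0408 m
human closes 0.0000·0.1567 = 0.0000 m
C+Z_d+Z_r = 0.0600+0.0250+0.0000 = 0.0850 m
sum ≈ 0.0280+0.0408+0.0000+0.0850 ≈ 0.1538 m = S ✓

v_R_max = 7/10 m/s = 0.7000 m/s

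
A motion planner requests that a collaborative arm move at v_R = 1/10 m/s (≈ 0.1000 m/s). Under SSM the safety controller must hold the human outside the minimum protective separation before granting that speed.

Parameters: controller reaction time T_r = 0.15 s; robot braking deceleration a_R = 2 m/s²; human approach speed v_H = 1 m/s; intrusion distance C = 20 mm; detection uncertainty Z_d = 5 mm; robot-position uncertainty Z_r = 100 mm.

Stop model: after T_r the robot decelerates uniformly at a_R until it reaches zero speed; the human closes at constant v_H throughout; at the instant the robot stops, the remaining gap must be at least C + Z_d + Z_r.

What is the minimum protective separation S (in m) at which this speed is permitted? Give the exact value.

S_min = 137/400 m = 0.3425 m

braking lasts T_s = (1/10)/2 = 0.0500 s
reaction-phase robot travel = 0.1000·0.1500 = 0.0150 m
robot covers 0.1000·0.0500 − ½·2.0000·0.0500² = 0.0025 m while stopping
human over T_r+T_s: 1.0000·(0.1500+0.0500) = 0.2000 m
margins: 0.0200+0.0050+0.1000 = 0.1250 m
S_min ≈ 0.0150+0.0025+0.2000+0.1250  ⇒  S_min = 137/400 m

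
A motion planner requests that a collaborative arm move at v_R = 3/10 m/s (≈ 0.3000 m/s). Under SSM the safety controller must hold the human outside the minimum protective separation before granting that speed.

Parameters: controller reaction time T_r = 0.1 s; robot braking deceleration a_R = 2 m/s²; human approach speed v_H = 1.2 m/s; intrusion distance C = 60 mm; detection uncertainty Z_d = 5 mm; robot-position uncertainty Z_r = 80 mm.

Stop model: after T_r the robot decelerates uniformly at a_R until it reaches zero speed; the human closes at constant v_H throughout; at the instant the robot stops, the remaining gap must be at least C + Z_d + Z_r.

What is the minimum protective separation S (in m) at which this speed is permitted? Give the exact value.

T_s = v_R/a_R = (3/10)/2 = 0.1500 s
reaction-phase robot travel = 0.3000·0.1000 = 0.0300 m
robot covers 0.3000·0.1500 − ½·2.0000·0.1500² = 0.0225 m while stopping
human over T_r+T_s: 1.2000·(0.1000+0.1500) = 0.3000 m
residual clearance needed = 0.0600+0.0050+0.0800 = 0.1450 m
S_min ≈ 0.0300+0.0225+0.3000+0.1450  ⇒  S_min = 199/400 m

S_min = 199/400 m = 0.4975 m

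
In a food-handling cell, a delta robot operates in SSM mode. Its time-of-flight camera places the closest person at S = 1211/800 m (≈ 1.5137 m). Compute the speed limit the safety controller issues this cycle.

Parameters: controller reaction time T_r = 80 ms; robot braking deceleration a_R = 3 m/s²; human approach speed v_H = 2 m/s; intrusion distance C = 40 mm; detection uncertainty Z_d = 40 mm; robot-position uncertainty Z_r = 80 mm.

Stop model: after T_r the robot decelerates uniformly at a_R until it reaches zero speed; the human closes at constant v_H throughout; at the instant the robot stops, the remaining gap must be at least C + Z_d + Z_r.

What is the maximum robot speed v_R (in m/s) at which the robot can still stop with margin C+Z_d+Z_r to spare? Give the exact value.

at the boundary: (1/6)·v² + (56/75)·v + (-191/160) = 0
  disc = (56/75)² − 4·(1/6)·(-191/160) = 121801/90000 ; √disc = 349/300
  v_R = (−(56/75) + 349/300) / (2·(1/6)) = 5/4 m/s
check:
braking lasts T_s = (5/4)/3 = 0.4167 s
robot in T_r: 1.2500·0.0800 = 0.1000 m
robot covers 1.2500·0.4167 − ½·3.0000·0.4167² = 0.2604 m while stopping
human closes 2.0000·0.4967 = 0.9933 m
C+Z_d+Z_r = 0.0400+0.0400+0.0800 = 0.1600 m
sum ≈ 0.1000+0.2604+0.9933+0.1600 ≈ 1.5137 m = S ✓

v_R_max = 5/4 m/s = 1.2500 m/s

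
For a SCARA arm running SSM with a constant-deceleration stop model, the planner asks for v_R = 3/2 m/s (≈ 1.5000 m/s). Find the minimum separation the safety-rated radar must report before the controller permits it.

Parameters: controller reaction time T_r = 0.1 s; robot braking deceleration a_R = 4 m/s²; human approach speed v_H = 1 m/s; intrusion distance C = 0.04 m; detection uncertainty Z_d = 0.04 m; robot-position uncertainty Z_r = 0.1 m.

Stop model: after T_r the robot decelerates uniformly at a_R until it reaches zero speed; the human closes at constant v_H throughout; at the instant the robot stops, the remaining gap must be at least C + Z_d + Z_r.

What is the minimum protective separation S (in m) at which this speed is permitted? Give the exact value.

S_min = 869/800 m = 1.0862 m

stop time T_s = (3/2)/4 = 0.3750 s
robot in T_r: 1.5000·0.1000 = 0.1500 m
robot covers 1.5000·0.3750 − ½·4.0000·0.3750² = 0.2812 m while stopping
human over T_r+T_s: 1.0000·(0.1000+0.3750) = 0.4750 m
C+Z_d+Z_r = 0.0400+0.0400+0.1000 = 0.1800 m
S_min ≈ 0.1500+0.2812+0.4750+0.1800  ⇒  S_min = 869/800 m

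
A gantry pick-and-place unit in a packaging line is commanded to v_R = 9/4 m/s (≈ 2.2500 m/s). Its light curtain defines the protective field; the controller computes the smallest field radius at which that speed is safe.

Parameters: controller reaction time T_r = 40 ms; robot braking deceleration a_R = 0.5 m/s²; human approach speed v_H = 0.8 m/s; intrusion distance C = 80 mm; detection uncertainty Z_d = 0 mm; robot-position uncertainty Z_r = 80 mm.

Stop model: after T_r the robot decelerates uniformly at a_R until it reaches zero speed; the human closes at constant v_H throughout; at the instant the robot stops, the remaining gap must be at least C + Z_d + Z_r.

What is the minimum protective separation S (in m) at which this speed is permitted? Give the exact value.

stop time T_s = (9/4)/(1/2) = 4.5000 s
robot covers v_R·T_r = 2.2500·0.0400 = 0.0900 m before braking
braking distance = 2.2500²/(2·0.5000) = 5.0625 m
person approaches 0.8000·(0.0400+4.5000) = 3.6320 m
margins: 0.0800+0.0000+0.0800 = 0.1600 m
S_min ≈ 0.0900+5.0625+3.6320+0.1600  ⇒  S_min = 17889/2000 m

S_min = 17889/2000 m = 8.9445 m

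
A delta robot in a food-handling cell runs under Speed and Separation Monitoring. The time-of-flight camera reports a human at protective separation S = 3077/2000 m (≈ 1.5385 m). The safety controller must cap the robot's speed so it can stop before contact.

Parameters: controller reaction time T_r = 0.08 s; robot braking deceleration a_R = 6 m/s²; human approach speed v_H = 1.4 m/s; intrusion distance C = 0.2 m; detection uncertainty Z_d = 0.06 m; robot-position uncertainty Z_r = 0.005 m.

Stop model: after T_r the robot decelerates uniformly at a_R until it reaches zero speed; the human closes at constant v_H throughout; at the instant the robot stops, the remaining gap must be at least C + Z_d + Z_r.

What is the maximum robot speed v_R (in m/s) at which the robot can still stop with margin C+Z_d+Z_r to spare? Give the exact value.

quadratic (1/12)·v² + (47/150)·v + (-2323/2000) = 0
  disc = (47/150)² − 4·(1/12)·(-2323/2000) = 43681/90000 ; √disc = 209/300
  v_R = (−(47/150) + 209/300) / (2·(1/12)) = 23/10 m/s
check:
stop time T_s = (23/10)/6 = 0.3833 s
robot covers v_R·T_r = 2.3000·0.0800 = 0.1840 m before braking
braking distance = 2.3000²/(2·6.0000) = 0.4408 m
human over T_r+T_s: 1.4000·(0.0800+0.3833) = 0.6487 m
margins: 0.2000+0.0600+0.0050 = 0.2650 m
sum ≈ 0.1840+0.4408+0.6487+0.2650 ≈ 1.5385 m = S ✓

v_R_max = 23/10 m/s = 2.3000 m/s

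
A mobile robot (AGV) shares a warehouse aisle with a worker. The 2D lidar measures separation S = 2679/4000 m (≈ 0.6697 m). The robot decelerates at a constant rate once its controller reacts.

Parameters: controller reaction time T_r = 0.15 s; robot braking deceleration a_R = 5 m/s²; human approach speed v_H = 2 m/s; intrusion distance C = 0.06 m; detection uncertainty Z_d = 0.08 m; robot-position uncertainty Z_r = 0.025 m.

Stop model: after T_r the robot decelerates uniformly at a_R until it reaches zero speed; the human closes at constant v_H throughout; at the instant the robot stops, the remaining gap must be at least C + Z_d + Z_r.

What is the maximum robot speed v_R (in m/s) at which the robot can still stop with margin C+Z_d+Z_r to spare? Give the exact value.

v_R_max = 7/20 m/s = 0.3500 m/s

at the boundary: (1/10)·v² + (11/20)·v + (-819/4000) = 0
  disc = (11/20)² − 4·(1/10)·(-819/4000) = 961/2500 ; √disc = 31/50
  v_R = (−(11/20) + 31/50) / (2·(1/10)) = 7/20 m/s
check:
T_s = v_R/a_R = (7/20)/5 = 0.0700 s
reaction-phase robot travel = 0.3500·0.1500 = 0.0525 m
braking distance = 0.3500²/(2·5.0000) = 0.0123 m
human over T_r+T_s: 2.0000·(0.1500+0.0700) = 0.4400 m
residual clearance needed = 0.0600+0.0800+0.0250 = 0.1650 m
sum ≈ 0.0525+0.0123+0.4400+0.1650 ≈ 0.6697 m = S ✓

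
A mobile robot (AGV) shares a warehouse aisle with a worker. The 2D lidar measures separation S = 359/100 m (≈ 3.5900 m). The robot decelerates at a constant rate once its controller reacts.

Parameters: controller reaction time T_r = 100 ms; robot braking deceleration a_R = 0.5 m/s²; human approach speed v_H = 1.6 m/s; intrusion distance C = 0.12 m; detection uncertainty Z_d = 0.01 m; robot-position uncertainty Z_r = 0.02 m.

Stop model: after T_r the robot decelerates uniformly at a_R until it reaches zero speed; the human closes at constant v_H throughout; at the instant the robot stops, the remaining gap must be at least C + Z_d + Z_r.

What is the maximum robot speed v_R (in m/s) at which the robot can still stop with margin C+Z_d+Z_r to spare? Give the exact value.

at the boundary: (1)·v² + (33/10)·v + (-82/25) = 0
  disc = (33/10)² − 4·(1)·(-82/25) = 2401/100 ; √disc = 49/10
  v_R = (−(33/10) + 49/10) / (2·(1)) = 4/5 m/s
check:
T_s = v_R/a_R = (4/5)/(1/2) = 1.6000 s
robot covers v_R·T_r = 0.8000·0.1000 = 0.0800 m before braking
robot under decel: 0.8000²/(2·0.5000) = 0.6400 m
human over T_r+T_s: 1.6000·(0.1000+1.6000) = 2.7200 m
margins: 0.1200+0.0100+0.0200 = 0.1500 m
sum ≈ 0.0800+0.6400+2.7200+0.1500 ≈ 3.5900 m = S ✓

v_R_max = 4/5 m/s = 0.8000 m/s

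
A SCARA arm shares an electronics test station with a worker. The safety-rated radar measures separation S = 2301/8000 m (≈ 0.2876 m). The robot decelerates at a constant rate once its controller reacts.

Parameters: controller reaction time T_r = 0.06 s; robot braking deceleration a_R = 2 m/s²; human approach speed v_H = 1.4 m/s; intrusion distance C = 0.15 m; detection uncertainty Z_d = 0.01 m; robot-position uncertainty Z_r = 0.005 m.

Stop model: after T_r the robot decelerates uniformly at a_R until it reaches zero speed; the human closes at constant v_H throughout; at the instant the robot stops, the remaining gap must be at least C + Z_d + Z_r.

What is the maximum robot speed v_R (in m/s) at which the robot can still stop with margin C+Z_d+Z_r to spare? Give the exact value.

at the boundary: (1/4)·v² + (19/25)·v + (-309/8000) = 0
  disc = (19/25)² − 4·(1/4)·(-309/8000) = 24649/40000 ; √disc = 157/200
  v_R = (−(19/25) + 157/200) / (2·(1/4)) = 1/20 m/s
check:
braking lasts T_s = (1/20)/2 = 0.0250 s
reaction-phase robot travel = 0.0500·0.0600 = 0.0030 m
braking distance = 0.0500²/(2·2.0000) = 0.0006 m
human closes 1.4000·0.0850 = 0.1190 m
margins: 0.1500+0.0100+0.0050 = 0.1650 m
sum ≈ 0.0030+0.0006+0.1190+0.1650 ≈ 0.2876 m = S ✓

v_R_max = 1/20 m/s = 0.0500 m/s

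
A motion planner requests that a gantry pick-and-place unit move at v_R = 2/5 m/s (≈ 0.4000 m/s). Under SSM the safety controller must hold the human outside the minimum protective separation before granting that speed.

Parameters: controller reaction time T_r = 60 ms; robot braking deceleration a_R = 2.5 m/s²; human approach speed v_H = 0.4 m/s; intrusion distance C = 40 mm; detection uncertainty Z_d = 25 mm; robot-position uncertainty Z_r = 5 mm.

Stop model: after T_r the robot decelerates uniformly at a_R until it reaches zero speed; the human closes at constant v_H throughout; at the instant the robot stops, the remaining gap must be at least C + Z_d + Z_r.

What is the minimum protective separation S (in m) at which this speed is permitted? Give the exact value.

T_s = v_R/a_R = (2/5)/(5/2) = 0.1600 s
robot in T_r: 0.4000·0.0600 = 0.0240 m
robot covers 0.4000·0.1600 − ½·2.5000·0.1600² = 0.0320 m while stopping
human closes 0.4000·0.2200 = 0.0880 m
margins: 0.0400+0.0250+0.0050 = 0.0700 m
S_min ≈ 0.0240+0.0320+0.0880+0.0700  ⇒  S_min = 107/500 m

S_min = 107/500 m = 0.2140 m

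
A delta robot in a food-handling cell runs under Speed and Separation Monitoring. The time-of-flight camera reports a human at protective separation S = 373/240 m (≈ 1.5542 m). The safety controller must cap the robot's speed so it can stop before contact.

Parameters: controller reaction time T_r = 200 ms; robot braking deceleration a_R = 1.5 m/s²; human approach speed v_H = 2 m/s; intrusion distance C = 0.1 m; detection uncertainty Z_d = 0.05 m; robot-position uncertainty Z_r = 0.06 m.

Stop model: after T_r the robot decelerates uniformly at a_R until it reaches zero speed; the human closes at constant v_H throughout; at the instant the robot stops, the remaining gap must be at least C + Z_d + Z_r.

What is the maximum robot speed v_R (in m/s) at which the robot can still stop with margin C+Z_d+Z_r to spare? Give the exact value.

quadratic (1/3)·v² + (23/15)·v + (-1133/1200) = 0
  disc = (23/15)² − 4·(1/3)·(-1133/1200) = 361/100 ; √disc = 19/10
  v_R = (−(23/15) + 19/10) / (2·(1/3)) = 11/20 m/s
check:
braking lasts T_s = (11/20)/(3/2) = 0.3667 s
reaction-phase robot travel = 0.5500·0.2000 = 0.1100 m
robot under decel: 0.5500²/(2·1.5000) = 0.1008 m
human over T_r+T_s: 2.0000·(0.2000+0.3667) = 1.1333 m
margins: 0.1000+0.0500+0.0600 = 0.2100 m
sum ≈ 0.1100+0.1008+1.1333+0.2100 ≈ 1.5542 m = S ✓

v_R_max = 11/20 m/s = 0.5500 m/s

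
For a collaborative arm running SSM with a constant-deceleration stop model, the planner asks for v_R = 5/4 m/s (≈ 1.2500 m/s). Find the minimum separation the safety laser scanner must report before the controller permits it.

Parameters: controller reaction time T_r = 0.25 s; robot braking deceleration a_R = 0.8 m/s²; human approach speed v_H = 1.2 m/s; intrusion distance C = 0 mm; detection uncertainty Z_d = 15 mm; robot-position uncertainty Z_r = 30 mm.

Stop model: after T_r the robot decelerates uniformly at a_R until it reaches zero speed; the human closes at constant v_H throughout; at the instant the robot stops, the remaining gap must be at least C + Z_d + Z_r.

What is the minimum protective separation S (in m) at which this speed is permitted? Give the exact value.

stop time T_s = (5/4)/(4/5) = 1.5625 s
robot in T_r: 1.2500·0.2500 = 0.3125 m
robot covers 1.2500·1.5625 − ½·0.8000·1.5625² = 0.9766 m while stopping
human over T_r+T_s: 1.2000·(0.2500+1.5625) = 2.1750 m
margins: 0.0000+0.0150+0.0300 = 0.0450 m
S_min ≈ 0.3125+0.9766+2.1750+0.0450  ⇒  S_min = 11229/3200 m

S_min = 11229/3200 m = 3.5091 m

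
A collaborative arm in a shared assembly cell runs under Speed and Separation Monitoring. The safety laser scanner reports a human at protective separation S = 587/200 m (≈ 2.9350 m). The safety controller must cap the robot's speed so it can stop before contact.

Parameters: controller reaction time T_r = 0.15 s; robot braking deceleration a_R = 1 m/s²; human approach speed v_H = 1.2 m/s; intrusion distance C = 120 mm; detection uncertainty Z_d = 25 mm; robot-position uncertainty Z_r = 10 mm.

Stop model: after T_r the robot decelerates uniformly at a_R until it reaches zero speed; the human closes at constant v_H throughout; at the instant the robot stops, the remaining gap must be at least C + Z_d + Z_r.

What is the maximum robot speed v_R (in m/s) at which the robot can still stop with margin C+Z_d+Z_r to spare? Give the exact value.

v_R_max = 13/10 m/s = 1.3000 m/s

collect terms ⇒ (1/2)·v_R² + (27/20)·v_R + (-13/5) = 0
  disc = (27/20)² − 4·(1/2)·(-13/5) = 2809/400 ; √disc = 53/20
  v_R = (−(27/20) + 53/20) / (2·(1/2)) = 13/10 m/s
check:
stop time T_s = (13/10)/1 = 1.3000 s
robot covers v_R·T_r = 1.3000·0.1500 = 0.1950 m before braking
braking distance = 1.3000²/(2·1.0000) = 0.8450 m
human over T_r+T_s: 1.2000·(0.1500+1.3000) = 1.7400 m
margins: 0.1200+0.0250+0.0100 = 0.1550 m
sum ≈ 0.1950+0.8450+1.7400+0.1550 ≈ 2.9350 m = S ✓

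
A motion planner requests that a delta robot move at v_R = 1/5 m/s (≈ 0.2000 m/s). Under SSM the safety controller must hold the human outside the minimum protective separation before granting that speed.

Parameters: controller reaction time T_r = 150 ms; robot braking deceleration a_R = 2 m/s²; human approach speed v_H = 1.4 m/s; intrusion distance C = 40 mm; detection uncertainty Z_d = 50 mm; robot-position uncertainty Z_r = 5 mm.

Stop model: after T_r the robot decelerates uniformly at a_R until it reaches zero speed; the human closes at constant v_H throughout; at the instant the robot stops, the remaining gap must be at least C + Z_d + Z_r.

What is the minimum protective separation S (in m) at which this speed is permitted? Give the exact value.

T_s = v_R/a_R = (1/5)/2 = 0.1000 s
robot covers v_R·T_r = 0.2000·0.1500 = 0.0300 m before braking
robot covers 0.2000·0.1000 − ½·2.0000·0.1000² = 0.0100 m while stopping
human closes 1.4000·0.2500 = 0.3500 m
residual clearance needed = 0.0400+0.0500+0.0050 = 0.0950 m
S_min ≈ 0.0300+0.0100+0.3500+0.0950  ⇒  S_min = 97/200 m

S_min = 97/200 m = 0.4850 m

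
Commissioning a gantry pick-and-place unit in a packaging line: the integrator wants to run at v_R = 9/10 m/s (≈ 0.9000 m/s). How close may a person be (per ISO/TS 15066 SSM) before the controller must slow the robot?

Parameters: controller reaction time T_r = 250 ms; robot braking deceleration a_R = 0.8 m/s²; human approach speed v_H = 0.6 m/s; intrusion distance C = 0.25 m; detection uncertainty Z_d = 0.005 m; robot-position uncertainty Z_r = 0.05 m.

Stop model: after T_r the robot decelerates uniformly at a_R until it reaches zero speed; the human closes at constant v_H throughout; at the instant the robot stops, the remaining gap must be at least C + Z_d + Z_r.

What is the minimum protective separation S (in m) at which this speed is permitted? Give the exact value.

T_s = v_R/a_R = (9/10)/(4/5) = 1.1250 s
robot covers v_R·T_r = 0.9000·0.2500 = 0.2250 m before braking
robot under decel: 0.9000²/(2·0.8000) = 0.5062 m
person approaches 0.6000·(0.2500+1.1250) = 0.8250 m
margins: 0.2500+0.0050+0.0500 = 0.3050 m
S_min ≈ 0.2250+0.5062+0.8250+0.3050  ⇒  S_min = 1489/800 m

S_min = 1489/800 m = 1.8613 m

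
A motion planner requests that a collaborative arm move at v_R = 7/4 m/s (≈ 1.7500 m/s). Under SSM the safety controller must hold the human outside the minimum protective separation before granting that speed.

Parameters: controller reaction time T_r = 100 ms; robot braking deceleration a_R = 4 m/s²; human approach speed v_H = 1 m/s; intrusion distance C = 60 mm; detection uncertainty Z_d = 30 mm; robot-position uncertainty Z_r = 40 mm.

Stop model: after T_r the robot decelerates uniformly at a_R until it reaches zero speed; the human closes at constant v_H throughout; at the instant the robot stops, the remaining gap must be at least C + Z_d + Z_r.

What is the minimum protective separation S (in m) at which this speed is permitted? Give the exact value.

braking lasts T_s = (7/4)/4 = 0.4375 s
robot covers v_R·T_r = 1.7500·0.1000 = 0.1750 m before braking
robot under decel: 1.7500²/(2·4.0000) = 0.3828 m
person approaches 1.0000·(0.1000+0.4375) = 0.5375 m
residual clearance needed = 0.0600+0.0300+0.0400 = 0.1300 m
S_min ≈ 0.1750+0.3828+0.5375+0.1300  ⇒  S_min = 3921/3200 m

S_min = 3921/3200 m = 1.2253 m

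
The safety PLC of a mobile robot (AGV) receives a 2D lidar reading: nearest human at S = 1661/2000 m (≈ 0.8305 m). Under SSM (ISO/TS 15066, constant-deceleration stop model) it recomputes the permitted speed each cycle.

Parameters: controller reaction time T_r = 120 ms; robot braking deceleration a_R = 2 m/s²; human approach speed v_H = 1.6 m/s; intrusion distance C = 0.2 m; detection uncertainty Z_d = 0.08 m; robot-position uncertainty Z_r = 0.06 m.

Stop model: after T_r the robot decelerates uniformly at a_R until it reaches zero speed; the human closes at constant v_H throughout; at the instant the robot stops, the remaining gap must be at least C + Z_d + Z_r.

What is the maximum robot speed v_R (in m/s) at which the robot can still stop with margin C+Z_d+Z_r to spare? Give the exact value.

v_R_max = 3/10 m/s = 0.3000 m/s

at the boundary: (1/4)·v² + (23/25)·v + (-597/2000) = 0
  disc = (23/25)² − 4·(1/4)·(-597/2000) = 11449/10000 ; √disc = 107/100
  v_R = (−(23/25) + 107/100) / (2·(1/4)) = 3/10 m/s
check:
braking lasts T_s = (3/10)/2 = 0.1500 s
robot covers v_R·T_r = 0.3000·0.1200 = 0.0360 m before braking
robot under decel: 0.3000²/(2·2.0000) = 0.0225 m
human closes 1.6000·0.2700 = 0.4320 m
residual clearance needed = 0.2000+0.0800+0.0600 = 0.3400 m
sum ≈ 0.0360+0.0225+0.4320+0.3400 ≈ 0.8305 m = S ✓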